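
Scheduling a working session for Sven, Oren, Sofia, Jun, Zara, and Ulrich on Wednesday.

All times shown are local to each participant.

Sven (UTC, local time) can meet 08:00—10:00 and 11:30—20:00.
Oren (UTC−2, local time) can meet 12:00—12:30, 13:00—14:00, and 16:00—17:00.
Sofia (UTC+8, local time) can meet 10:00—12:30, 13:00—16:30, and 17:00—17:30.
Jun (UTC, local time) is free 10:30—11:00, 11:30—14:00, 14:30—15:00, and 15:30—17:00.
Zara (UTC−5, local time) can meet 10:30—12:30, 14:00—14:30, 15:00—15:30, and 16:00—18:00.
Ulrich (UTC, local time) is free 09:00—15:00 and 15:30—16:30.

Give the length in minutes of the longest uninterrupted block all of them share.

0 minutes

Sven → UTC: 08:00–10:00, 11:30–20:00.
Oren → UTC: 14:00–14:30, 15:00–16:00, 18:00–19:00.
Sofia → UTC: 02:00–04:30, 05:00–08:30, 09:00–09:30.
Jun → UTC: 10:30–11:00, 11:30–14:00, 14:30–15:00, 15:30–17:00.
Zara → UTC: 15:30–17:30, 19:00–19:30, 20:00–20:30, 21:00–23:00.
Ulrich → UTC: 09:00–15:00, 15:30–16:30.
Sven ∩ Oren: 14:00–14:30, 15:00–16:00, 18:00–19:00.
Sven ∩ Oren ∩ Sofia: (none).
Sven ∩ Oren ∩ Sofia ∩ Jun: (none).
Sven ∩ Oren ∩ Sofia ∩ Jun ∩ Zara: (none).
Sven ∩ Oren ∩ Sofia ∩ Jun ∩ Zara ∩ Ulrich: (none).
No common window.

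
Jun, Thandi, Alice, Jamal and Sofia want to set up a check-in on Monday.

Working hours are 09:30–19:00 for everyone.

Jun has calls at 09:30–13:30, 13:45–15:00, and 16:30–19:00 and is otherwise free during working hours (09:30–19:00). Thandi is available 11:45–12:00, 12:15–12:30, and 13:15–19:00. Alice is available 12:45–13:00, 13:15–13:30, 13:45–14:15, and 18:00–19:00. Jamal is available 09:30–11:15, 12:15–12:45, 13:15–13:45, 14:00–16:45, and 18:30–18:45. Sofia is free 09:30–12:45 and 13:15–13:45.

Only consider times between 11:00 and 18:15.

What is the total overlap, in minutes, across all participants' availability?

0 minutes

Jun free within 09:30–19:00: 13:30–13:45, 15:00–16:30.
Jun ∩ Thandi: 13:30–13:45, 15:00–16:30.
Jun ∩ Thandi ∩ Alice: (none).
Jun ∩ Thandi ∩ Alice ∩ Jamal: (none).
Jun ∩ Thandi ∩ Alice ∩ Jamal ∩ Sofia: (none).
Restricted to 11:00–18:15: (none).
Total common minutes: 0.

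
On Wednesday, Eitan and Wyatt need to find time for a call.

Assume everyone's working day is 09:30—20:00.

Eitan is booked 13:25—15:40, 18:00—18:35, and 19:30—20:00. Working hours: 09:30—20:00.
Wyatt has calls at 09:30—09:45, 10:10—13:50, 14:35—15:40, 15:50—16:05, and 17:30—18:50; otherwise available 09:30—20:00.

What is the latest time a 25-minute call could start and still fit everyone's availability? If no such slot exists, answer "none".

19:05

Eitan free within 09:30–20:00: 09:30–13:25, 15:40–18:00, 18:35–19:30.
Wyatt free within 09:30–20:00: 09:45–10:10, 13:50–14:35, 15:40–15:50, 16:05–17:30, 18:50–20:00.
Eitan ∩ Wyatt: 09:45–10:10, 15:40–15:50, 16:05–17:30, 18:50–19:30.
Windows ≥ 25 min: 09:45–10:10, 16:05–17:30, 18:50–19:30.
Latest start in the last window 18:50–19:30 is 19:30 − 25 min = 19:05.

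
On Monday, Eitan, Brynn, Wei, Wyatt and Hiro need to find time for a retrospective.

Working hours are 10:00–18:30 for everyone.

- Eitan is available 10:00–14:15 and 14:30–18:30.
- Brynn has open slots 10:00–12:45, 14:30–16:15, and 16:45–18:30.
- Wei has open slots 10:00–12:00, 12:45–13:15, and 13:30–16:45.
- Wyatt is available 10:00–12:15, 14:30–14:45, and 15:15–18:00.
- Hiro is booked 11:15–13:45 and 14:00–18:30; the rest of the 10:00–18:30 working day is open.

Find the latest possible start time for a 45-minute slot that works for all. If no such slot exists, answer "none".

Hiro free within 10:00–18:30: 10:00–11:15, 13:45–14:00.
Eitan ∩ Brynn: 10:00–12:45, 14:30–16:15, 16:45–18:30.
Eitan ∩ Brynn ∩ Wei: 10:00–12:00, 14:30–16:15.
Eitan ∩ Brynn ∩ Wei ∩ Wyatt: 10:00–12:00, 14:30–14:45, 15:15–16:15.
Eitan ∩ Brynn ∩ Wei ∩ Wyatt ∩ Hiro: 10:00–11:15.
Windows ≥ 45 min: 10:00–11:15.
Latest start in the last window 10:00–11:15 is 11:15 − 45 min = 10:30.

10:30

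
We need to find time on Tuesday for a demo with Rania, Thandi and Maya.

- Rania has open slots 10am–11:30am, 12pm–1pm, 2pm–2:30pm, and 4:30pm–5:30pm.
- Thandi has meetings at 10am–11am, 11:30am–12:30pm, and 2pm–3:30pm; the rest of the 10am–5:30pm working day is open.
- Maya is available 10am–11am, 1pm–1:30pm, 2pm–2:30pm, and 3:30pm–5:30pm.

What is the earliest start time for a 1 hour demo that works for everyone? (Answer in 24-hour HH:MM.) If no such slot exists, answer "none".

16:30

Thandi free within 10:00–17:30: 11:00–11:30, 12:30–14:00, 15:30–17:30.
Rania ∩ Thandi: 11:00–11:30, 12:30–13:00, 16:30–17:30.
Rania ∩ Thandi ∩ Maya: 16:30–17:30.
Windows ≥ 60 min: 16:30–17:30.
Earliest such window starts at 16:30.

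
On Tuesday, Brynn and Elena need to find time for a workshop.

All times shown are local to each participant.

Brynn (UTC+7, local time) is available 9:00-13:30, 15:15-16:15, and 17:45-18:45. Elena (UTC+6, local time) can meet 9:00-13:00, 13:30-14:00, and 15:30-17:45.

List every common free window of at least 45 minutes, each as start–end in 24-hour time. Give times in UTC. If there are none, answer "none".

03:00–06:30, 10:45–11:45

Brynn → UTC: 02:00–06:30, 08:15–09:15, 10:45–11:45.
Elena → UTC: 03:00–07:00, 07:30–08:00, 09:30–11:45.
Brynn ∩ Elena: 03:00–06:30, 10:45–11:45.
Windows ≥ 45 min: 03:00–06:30, 10:45–11:45.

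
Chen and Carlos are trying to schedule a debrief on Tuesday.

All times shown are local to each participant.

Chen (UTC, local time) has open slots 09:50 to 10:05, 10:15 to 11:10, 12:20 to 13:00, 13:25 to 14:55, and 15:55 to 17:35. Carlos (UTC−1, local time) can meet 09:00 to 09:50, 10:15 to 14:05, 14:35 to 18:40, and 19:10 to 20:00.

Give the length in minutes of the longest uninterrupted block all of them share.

100 minutes

Chen → UTC: 09:50–10:05, 10:15–11:10, 12:20–13:00, 13:25–14:55, 15:55–17:35.
Carlos → UTC: 10:00–10:50, 11:15–15:05, 15:35–19:40, 20:10–21:00.
Chen ∩ Carlos: 10:00–10:05, 10:15–10:50, 12:20–13:00, 13:25–14:55, 15:55–17:35.
Common window lengths: 5, 35, 40, 90, 100 min; longest is 100.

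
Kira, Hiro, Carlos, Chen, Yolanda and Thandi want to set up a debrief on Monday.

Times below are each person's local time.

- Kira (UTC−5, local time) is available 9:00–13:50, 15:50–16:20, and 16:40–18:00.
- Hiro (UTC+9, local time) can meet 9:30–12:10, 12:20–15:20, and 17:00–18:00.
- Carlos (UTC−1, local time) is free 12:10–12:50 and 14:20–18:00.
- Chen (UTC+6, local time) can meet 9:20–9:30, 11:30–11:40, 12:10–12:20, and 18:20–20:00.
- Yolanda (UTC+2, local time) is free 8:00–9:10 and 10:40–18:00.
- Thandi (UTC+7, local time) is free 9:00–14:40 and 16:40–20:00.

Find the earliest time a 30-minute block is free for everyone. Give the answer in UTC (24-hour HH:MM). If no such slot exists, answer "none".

Kira → UTC: 14:00–18:50, 20:50–21:20, 21:40–23:00.
Hiro → UTC: 00:30–03:10, 03:20–06:20, 08:00–09:00.
Carlos → UTC: 13:10–13:50, 15:20–19:00.
Chen → UTC: 03:20–03:30, 05:30–05:40, 06:10–06:20, 12:20–14:00.
Yolanda → UTC: 06:00–07:10, 08:40–16:00.
Thandi → UTC: 02:00–07:40, 09:40–13:00.
Kira ∩ Hiro: (none).
Kira ∩ Hiro ∩ Carlos: (none).
Kira ∩ Hiro ∩ Carlos ∩ Chen: (none).
Kira ∩ Hiro ∩ Carlos ∩ Chen ∩ Yolanda: (none).
Kira ∩ Hiro ∩ Carlos ∩ Chen ∩ Yolanda ∩ Thandi: (none).
Windows ≥ 30 min: (none).

none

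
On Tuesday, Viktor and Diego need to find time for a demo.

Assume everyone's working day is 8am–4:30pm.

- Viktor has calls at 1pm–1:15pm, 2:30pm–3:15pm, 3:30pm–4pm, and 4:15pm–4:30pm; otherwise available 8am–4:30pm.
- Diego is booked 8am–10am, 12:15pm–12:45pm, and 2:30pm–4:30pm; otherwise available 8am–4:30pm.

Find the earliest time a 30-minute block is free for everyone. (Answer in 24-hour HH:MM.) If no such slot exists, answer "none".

Viktor free within 08:00–16:30: 08:00–13:00, 13:15–14:30, 15:15–15:30, 16:00–16:15.
Diego free within 08:00–16:30: 10:00–12:15, 12:45–14:30.
Viktor ∩ Diego: 10:00–12:15, 12:45–13:00, 13:15–14:30.
Windows ≥ 30 min: 10:00–12:15, 13:15–14:30.
Earliest such window starts at 10:00.

10:00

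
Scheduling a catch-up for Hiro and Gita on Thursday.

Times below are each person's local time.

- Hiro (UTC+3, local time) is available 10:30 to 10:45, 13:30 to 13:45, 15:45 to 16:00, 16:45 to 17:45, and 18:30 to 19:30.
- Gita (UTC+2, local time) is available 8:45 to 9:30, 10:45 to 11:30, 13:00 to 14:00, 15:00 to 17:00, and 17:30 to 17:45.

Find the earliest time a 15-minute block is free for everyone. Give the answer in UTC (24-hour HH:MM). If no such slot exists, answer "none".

13:45

Hiro → UTC: 07:30–07:45, 10:30–10:45, 12:45–13:00, 13:45–14:45, 15:30–16:30.
Gita → UTC: 06:45–07:30, 08:45–09:30, 11:00–12:00, 13:00–15:00, 15:30–15:45.
Hiro ∩ Gita: 13:45–14:45, 15:30–15:45.
Windows ≥ 15 min: 13:45–14:45, 15:30–15:45.
Earliest such window starts at 13:45.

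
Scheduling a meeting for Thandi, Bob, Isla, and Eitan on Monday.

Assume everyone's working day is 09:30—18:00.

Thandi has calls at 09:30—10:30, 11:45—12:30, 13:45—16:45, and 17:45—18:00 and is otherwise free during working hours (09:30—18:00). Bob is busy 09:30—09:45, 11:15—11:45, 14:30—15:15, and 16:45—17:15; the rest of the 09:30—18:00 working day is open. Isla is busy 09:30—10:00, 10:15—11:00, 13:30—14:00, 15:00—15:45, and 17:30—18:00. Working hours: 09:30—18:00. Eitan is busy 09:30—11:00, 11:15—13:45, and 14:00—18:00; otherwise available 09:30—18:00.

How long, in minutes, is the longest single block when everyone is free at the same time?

15 minutes

Thandi free within 09:30–18:00: 10:30–11:45, 12:30–13:45, 16:45–17:45.
Bob free within 09:30–18:00: 09:45–11:15, 11:45–14:30, 15:15–16:45, 17:15–18:00.
Isla free within 09:30–18:00: 10:00–10:15, 11:00–13:30, 14:00–15:00, 15:45–17:30.
Eitan free within 09:30–18:00: 11:00–11:15, 13:45–14:00.
Thandi ∩ Bob: 10:30–11:15, 12:30–13:45, 17:15–17:45.
Thandi ∩ Bob ∩ Isla: 11:00–11:15, 12:30–13:30, 17:15–17:30.
Thandi ∩ Bob ∩ Isla ∩ Eitan: 11:00–11:15.
Single common window of 15 minutes.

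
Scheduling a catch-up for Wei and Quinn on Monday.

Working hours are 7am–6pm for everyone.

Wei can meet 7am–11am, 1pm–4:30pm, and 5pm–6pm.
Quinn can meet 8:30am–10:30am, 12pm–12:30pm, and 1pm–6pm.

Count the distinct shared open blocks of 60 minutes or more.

3

Wei ∩ Quinn: 08:30–10:30, 13:00–16:30, 17:00–18:00.
Windows ≥ 60 min: 08:30–10:30, 13:00–16:30, 17:00–18:00.
That's 3 windows.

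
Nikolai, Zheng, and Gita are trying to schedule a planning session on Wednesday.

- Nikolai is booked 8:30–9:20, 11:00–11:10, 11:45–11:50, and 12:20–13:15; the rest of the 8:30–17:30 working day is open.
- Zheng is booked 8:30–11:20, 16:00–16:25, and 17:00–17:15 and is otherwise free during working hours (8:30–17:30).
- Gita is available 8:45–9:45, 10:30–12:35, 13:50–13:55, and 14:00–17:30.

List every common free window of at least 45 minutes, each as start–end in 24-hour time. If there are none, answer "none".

14:00–16:00

Nikolai free within 08:30–17:30: 09:20–11:00, 11:10–11:45, 11:50–12:20, 13:15–17:30.
Zheng free within 08:30–17:30: 11:20–16:00, 16:25–17:00, 17:15–17:30.
Nikolai ∩ Zheng: 11:20–11:45, 11:50–12:20, 13:15–16:00, 16:25–17:00, 17:15–17:30.
Nikolai ∩ Zheng ∩ Gita: 11:20–11:45, 11:50–12:20, 13:50–13:55, 14:00–16:00, 16:25–17:00, 17:15–17:30.
Windows ≥ 45 min: 14:00–16:00.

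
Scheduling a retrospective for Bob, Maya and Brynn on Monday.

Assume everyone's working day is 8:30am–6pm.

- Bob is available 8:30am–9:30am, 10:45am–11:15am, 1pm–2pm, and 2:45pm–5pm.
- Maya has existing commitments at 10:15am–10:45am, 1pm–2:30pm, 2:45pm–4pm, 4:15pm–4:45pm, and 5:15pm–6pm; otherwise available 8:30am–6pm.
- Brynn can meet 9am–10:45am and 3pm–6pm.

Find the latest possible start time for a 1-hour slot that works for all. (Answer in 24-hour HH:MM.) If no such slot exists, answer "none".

none

Maya free within 08:30–18:00: 08:30–10:15, 10:45–13:00, 14:30–14:45, 16:00–16:15, 16:45–17:15.
Bob ∩ Maya: 08:30–09:30, 10:45–11:15, 16:00–16:15, 16:45–17:00.
Bob ∩ Maya ∩ Brynn: 09:00–09:30, 16:00–16:15, 16:45–17:00.
Windows ≥ 60 min: (none).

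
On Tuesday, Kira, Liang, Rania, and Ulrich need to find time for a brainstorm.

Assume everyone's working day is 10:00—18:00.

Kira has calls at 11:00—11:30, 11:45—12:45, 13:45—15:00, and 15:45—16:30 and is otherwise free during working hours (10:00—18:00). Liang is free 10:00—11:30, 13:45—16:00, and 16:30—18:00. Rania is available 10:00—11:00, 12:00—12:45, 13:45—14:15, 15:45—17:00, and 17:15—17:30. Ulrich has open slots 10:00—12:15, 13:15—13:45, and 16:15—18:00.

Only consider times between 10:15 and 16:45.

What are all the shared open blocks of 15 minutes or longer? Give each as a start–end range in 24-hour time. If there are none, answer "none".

10:15–11:00, 16:30–16:45

Kira free within 10:00–18:00: 10:00–11:00, 11:30–11:45, 12:45–13:45, 15:00–15:45, 16:30–18:00.
Kira ∩ Liang: 10:00–11:00, 15:00–15:45, 16:30–18:00.
Kira ∩ Liang ∩ Rania: 10:00–11:00, 16:30–17:00, 17:15–17:30.
Kira ∩ Liang ∩ Rania ∩ Ulrich: 10:00–11:00, 16:30–17:00, 17:15–17:30.
Restricted to 10:15–16:45: 10:15–11:00, 16:30–16:45.
Windows ≥ 15 min: 10:15–11:00, 16:30–16:45.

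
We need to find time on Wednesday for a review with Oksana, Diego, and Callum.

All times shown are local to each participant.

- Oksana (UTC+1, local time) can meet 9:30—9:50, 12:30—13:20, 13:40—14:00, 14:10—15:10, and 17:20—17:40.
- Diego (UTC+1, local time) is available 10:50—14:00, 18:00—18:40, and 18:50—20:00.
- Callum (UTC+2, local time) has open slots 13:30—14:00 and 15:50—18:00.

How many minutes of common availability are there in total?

30 minutes

Oksana → UTC: 08:30–08:50, 11:30–12:20, 12:40–13:00, 13:10–14:10, 16:20–16:40.
Diego → UTC: 09:50–13:00, 17:00–17:40, 17:50–19:00.
Callum → UTC: 11:30–12:00, 13:50–16:00.
Oksana ∩ Diego: 11:30–12:20, 12:40–13:00.
Oksana ∩ Diego ∩ Callum: 11:30–12:00.
Total common minutes: 30.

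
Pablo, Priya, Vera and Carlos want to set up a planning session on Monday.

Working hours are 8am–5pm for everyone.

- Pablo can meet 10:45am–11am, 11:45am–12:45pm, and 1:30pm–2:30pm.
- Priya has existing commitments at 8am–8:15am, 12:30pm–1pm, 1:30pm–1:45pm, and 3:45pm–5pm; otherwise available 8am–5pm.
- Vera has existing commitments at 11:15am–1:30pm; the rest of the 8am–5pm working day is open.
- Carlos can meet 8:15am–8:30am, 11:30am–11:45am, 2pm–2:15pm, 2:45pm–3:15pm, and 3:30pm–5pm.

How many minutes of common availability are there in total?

15 minutes

Priya free within 08:00–17:00: 08:15–12:30, 13:00–13:30, 13:45–15:45.
Vera free within 08:00–17:00: 08:00–11:15, 13:30–17:00.
Pablo ∩ Priya: 10:45–11:00, 11:45–12:30, 13:45–14:30.
Pablo ∩ Priya ∩ Vera: 10:45–11:00, 13:45–14:30.
Pablo ∩ Priya ∩ Vera ∩ Carlos: 14:00–14:15.
Total common minutes: 15.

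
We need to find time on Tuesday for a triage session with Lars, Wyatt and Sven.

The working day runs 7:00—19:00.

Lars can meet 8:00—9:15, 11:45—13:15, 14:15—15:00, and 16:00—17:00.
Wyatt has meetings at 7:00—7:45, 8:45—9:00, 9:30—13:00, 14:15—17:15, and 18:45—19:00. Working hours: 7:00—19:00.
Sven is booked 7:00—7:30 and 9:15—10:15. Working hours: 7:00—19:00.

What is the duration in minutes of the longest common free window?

45 minutes

Wyatt free within 07:00–19:00: 07:45–08:45, 09:00–09:30, 13:00–14:15, 17:15–18:45.
Sven free within 07:00–19:00: 07:30–09:15, 10:15–19:00.
Lars ∩ Wyatt: 08:00–08:45, 09:00–09:15, 13:00–13:15.
Lars ∩ Wyatt ∩ Sven: 08:00–08:45, 09:00–09:15, 13:00–13:15.
Common window lengths: 45, 15, 15 min; longest is 45.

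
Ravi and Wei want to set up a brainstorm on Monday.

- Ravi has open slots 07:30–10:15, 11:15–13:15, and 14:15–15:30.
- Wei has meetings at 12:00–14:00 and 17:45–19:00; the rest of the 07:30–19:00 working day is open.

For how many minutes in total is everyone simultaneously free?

285 minutes

Wei free within 07:30–19:00: 07:30–12:00, 14:00–17:45.
Ravi ∩ Wei: 07:30–10:15, 11:15–12:00, 14:15–15:30.
Total common minutes: 165 + 45 + 75 = 285.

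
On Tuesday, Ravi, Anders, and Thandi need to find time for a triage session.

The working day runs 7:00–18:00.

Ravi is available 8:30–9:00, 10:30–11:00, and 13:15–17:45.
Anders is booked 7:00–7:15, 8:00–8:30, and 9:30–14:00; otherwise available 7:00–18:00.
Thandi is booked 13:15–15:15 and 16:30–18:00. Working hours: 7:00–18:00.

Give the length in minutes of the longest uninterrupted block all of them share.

Anders free within 07:00–18:00: 07:15–08:00, 08:30–09:30, 14:00–18:00.
Thandi free within 07:00–18:00: 07:00–13:15, 15:15–16:30.
Ravi ∩ Anders: 08:30–09:00, 14:00–17:45.
Ravi ∩ Anders ∩ Thandi: 08:30–09:00, 15:15–16:30.
Common window lengths: 30, 75 min; longest is 75.

75 minutes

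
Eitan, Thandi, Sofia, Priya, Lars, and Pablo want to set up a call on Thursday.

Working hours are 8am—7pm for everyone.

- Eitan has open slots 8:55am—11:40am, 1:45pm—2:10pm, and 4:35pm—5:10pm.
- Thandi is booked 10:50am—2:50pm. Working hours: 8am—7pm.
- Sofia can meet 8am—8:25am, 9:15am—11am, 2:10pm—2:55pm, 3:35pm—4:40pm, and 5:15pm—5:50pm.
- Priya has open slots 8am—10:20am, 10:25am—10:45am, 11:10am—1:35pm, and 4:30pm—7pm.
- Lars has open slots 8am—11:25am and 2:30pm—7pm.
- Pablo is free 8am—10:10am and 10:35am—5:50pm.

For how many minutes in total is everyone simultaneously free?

Thandi free within 08:00–19:00: 08:00–10:50, 14:50–19:00.
Eitan ∩ Thandi: 08:55–10:50, 16:35–17:10.
Eitan ∩ Thandi ∩ Sofia: 09:15–10:50, 16:35–16:40.
Eitan ∩ Thandi ∩ Sofia ∩ Priya: 09:15–10:20, 10:25–10:45, 16:35–16:40.
Eitan ∩ Thandi ∩ Sofia ∩ Priya ∩ Lars: 09:15–10:20, 10:25–10:45, 16:35–16:40.
Eitan ∩ Thandi ∩ Sofia ∩ Priya ∩ Lars ∩ Pablo: 09:15–10:10, 10:35–10:45, 16:35–16:40.
Total common minutes: 55 + 10 + 5 = 70.

70 minutes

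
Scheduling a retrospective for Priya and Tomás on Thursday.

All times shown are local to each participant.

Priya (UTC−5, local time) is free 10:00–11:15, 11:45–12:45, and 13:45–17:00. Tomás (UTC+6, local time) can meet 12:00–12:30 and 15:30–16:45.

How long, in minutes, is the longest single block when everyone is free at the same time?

0 minutes

Priya → UTC: 15:00–16:15, 16:45–17:45, 18:45–22:00.
Tomás → UTC: 06:00–06:30, 09:30–10:45.
Priya ∩ Tomás: (none).
No common window.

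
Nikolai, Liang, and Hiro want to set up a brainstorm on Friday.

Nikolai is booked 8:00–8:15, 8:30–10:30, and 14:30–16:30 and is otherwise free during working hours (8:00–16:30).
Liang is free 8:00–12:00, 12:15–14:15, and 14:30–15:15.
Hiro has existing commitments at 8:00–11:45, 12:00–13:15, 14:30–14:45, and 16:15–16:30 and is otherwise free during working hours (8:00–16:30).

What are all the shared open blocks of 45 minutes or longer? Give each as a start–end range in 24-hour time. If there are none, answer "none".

Nikolai free within 08:00–16:30: 08:15–08:30, 10:30–14:30.
Hiro free within 08:00–16:30: 11:45–12:00, 13:15–14:30, 14:45–16:15.
Nikolai ∩ Liang: 08:15–08:30, 10:30–12:00, 12:15–14:15.
Nikolai ∩ Liang ∩ Hiro: 11:45–12:00, 13:15–14:15.
Windows ≥ 45 min: 13:15–14:15.

13:15–14:15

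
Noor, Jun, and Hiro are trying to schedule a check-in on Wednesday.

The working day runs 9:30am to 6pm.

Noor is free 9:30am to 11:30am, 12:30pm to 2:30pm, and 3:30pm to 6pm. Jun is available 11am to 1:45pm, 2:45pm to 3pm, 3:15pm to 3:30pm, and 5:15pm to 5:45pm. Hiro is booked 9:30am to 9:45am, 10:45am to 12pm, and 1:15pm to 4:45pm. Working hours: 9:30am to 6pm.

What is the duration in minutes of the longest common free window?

45 minutes

Hiro free within 09:30–18:00: 09:45–10:45, 12:00–13:15, 16:45–18:00.
Noor ∩ Jun: 11:00–11:30, 12:30–13:45, 17:15–17:45.
Noor ∩ Jun ∩ Hiro: 12:30–13:15, 17:15–17:45.
Common window lengths: 45, 30 min; longest is 45.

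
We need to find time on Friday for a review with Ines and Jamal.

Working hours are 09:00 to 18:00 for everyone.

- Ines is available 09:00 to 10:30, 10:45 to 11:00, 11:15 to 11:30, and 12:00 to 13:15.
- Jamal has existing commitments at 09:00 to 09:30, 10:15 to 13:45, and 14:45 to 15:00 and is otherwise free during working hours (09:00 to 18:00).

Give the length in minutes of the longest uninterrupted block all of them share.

Jamal free within 09:00–18:00: 09:30–10:15, 13:45–14:45, 15:00–18:00.
Ines ∩ Jamal: 09:30–10:15.
Single common window of 45 minutes.

45 minutes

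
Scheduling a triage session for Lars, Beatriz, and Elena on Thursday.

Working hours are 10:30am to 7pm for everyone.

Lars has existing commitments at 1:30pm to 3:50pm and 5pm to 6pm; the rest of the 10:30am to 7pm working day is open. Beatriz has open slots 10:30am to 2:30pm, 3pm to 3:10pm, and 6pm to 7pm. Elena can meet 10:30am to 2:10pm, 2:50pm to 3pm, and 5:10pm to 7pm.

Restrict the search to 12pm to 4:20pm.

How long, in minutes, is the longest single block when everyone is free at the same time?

90 minutes

Lars free within 10:30–19:00: 10:30–13:30, 15:50–17:00, 18:00–19:00.
Lars ∩ Beatriz: 10:30–13:30, 18:00–19:00.
Lars ∩ Beatriz ∩ Elena: 10:30–13:30, 18:00–19:00.
Restricted to 12:00–16:20: 12:00–13:30.
Single common window of 90 minutes.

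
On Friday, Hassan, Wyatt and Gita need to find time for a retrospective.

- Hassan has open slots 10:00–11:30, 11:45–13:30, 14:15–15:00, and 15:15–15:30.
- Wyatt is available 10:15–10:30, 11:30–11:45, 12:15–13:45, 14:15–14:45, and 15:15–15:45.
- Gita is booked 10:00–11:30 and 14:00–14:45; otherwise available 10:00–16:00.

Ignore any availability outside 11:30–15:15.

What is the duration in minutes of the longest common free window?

75 minutes

Gita free within 10:00–16:00: 11:30–14:00, 14:45–16:00.
Hassan ∩ Wyatt: 10:15–10:30, 12:15–13:30, 14:15–14:45, 15:15–15:30.
Hassan ∩ Wyatt ∩ Gita: 12:15–13:30, 15:15–15:30.
Restricted to 11:30–15:15: 12:15–13:30.
Single common window of 75 minutes.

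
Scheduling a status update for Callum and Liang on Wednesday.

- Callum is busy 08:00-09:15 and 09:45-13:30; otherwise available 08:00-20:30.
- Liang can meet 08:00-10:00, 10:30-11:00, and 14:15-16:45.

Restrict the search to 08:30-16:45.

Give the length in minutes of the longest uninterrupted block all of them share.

Callum free within 08:00–20:30: 09:15–09:45, 13:30–20:30.
Callum ∩ Liang: 09:15–09:45, 14:15–16:45.
Restricted to 08:30–16:45: 09:15–09:45, 14:15–16:45.
Common window lengths: 30, 150 min; longest is 150.

150 minutes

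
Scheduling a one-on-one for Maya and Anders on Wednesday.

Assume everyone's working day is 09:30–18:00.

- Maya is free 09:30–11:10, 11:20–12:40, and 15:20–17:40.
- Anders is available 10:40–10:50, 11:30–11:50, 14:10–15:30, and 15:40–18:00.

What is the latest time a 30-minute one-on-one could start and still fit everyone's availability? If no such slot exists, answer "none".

17:10

Maya ∩ Anders: 10:40–10:50, 11:30–11:50, 15:20–15:30, 15:40–17:40.
Windows ≥ 30 min: 15:40–17:40.
Latest start in the last window 15:40–17:40 is 17:40 − 30 min = 17:10.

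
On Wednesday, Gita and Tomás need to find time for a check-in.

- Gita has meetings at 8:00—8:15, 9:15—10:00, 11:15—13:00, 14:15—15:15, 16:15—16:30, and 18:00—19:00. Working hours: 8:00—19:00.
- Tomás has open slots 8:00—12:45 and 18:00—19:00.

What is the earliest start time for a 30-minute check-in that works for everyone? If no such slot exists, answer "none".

08:15

Gita free within 08:00–19:00: 08:15–09:15, 10:00–11:15, 13:00–14:15, 15:15–16:15, 16:30–18:00.
Gita ∩ Tomás: 08:15–09:15, 10:00–11:15.
Windows ≥ 30 min: 08:15–09:15, 10:00–11:15.
Earliest such window starts at 08:15.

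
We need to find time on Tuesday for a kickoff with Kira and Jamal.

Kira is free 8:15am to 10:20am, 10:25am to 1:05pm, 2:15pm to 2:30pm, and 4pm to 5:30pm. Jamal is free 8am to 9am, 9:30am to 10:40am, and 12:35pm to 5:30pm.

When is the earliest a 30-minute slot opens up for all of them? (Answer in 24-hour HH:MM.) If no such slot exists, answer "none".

08:15

Kira ∩ Jamal: 08:15–09:00, 09:30–10:20, 10:25–10:40, 12:35–13:05, 14:15–14:30, 16:00–17:30.
Windows ≥ 30 min: 08:15–09:00, 09:30–10:20, 12:35–13:05, 16:00–17:30.
Earliest such window starts at 08:15.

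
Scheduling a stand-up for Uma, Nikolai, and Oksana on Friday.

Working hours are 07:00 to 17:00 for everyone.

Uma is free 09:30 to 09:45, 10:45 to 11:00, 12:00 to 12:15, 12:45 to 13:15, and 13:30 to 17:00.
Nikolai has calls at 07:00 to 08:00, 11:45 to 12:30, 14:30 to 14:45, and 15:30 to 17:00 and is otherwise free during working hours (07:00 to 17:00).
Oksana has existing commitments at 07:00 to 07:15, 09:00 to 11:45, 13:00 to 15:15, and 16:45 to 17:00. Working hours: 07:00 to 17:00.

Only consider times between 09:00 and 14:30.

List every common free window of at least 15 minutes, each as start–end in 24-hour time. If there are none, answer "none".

Nikolai free within 07:00–17:00: 08:00–11:45, 12:30–14:30, 14:45–15:30.
Oksana free within 07:00–17:00: 07:15–09:00, 11:45–13:00, 15:15–16:45.
Uma ∩ Nikolai: 09:30–09:45, 10:45–11:00, 12:45–13:15, 13:30–14:30, 14:45–15:30.
Uma ∩ Nikolai ∩ Oksana: 12:45–13:00, 15:15–15:30.
Restricted to 09:00–14:30: 12:45–13:00.
Windows ≥ 15 min: 12:45–13:00.

12:45–13:00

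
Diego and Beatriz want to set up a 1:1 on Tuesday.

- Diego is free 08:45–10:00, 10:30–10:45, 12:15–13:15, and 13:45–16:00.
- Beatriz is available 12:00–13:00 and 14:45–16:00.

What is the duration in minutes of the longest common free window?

Diego ∩ Beatriz: 12:15–13:00, 14:45–16:00.
Common window lengths: 45, 75 min; longest is 75.

75 minutes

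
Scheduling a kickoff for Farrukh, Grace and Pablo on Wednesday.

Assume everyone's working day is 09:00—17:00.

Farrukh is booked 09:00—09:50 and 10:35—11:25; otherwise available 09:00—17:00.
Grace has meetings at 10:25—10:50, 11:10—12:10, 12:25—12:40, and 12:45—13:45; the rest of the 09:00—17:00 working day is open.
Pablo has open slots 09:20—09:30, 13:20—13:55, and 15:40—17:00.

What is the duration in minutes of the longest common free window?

80 minutes

Farrukh free within 09:00–17:00: 09:50–10:35, 11:25–17:00.
Grace free within 09:00–17:00: 09:00–10:25, 10:50–11:10, 12:10–12:25, 12:40–12:45, 13:45–17:00.
Farrukh ∩ Grace: 09:50–10:25, 12:10–12:25, 12:40–12:45, 13:45–17:00.
Farrukh ∩ Grace ∩ Pablo: 13:45–13:55, 15:40–17:00.
Common window lengths: 10, 80 min; longest is 80.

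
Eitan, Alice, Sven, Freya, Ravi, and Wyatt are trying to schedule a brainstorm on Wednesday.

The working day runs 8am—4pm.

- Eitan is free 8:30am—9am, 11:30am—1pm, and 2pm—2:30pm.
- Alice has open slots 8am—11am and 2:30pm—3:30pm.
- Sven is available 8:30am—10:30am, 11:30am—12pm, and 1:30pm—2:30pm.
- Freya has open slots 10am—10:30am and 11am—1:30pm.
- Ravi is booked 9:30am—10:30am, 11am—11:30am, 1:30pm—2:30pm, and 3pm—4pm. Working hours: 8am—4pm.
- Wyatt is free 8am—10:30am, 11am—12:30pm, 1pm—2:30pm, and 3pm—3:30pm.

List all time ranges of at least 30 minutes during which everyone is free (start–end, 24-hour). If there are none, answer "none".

Ravi free within 08:00–16:00: 08:00–09:30, 10:30–11:00, 11:30–13:30, 14:30–15:00.
Eitan ∩ Alice: 08:30–09:00.
Eitan ∩ Alice ∩ Sven: 08:30–09:00.
Eitan ∩ Alice ∩ Sven ∩ Freya: (none).
Eitan ∩ Alice ∩ Sven ∩ Freya ∩ Ravi: (none).
Eitan ∩ Alice ∩ Sven ∩ Freya ∩ Ravi ∩ Wyatt: (none).
Windows ≥ 30 min: (none).

none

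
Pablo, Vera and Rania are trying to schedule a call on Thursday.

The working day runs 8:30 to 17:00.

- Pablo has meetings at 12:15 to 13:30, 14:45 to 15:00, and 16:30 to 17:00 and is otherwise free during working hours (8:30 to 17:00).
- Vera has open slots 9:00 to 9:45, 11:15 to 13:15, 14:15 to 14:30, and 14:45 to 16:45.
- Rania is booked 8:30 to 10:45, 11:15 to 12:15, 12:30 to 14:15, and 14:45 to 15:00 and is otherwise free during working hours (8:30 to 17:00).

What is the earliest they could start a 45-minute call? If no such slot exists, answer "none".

15:00

Pablo free within 08:30–17:00: 08:30–12:15, 13:30–14:45, 15:00–16:30.
Rania free within 08:30–17:00: 10:45–11:15, 12:15–12:30, 14:15–14:45, 15:00–17:00.
Pablo ∩ Vera: 09:00–09:45, 11:15–12:15, 14:15–14:30, 15:00–16:30.
Pablo ∩ Vera ∩ Rania: 14:15–14:30, 15:00–16:30.
Windows ≥ 45 min: 15:00–16:30.
Earliest such window starts at 15:00.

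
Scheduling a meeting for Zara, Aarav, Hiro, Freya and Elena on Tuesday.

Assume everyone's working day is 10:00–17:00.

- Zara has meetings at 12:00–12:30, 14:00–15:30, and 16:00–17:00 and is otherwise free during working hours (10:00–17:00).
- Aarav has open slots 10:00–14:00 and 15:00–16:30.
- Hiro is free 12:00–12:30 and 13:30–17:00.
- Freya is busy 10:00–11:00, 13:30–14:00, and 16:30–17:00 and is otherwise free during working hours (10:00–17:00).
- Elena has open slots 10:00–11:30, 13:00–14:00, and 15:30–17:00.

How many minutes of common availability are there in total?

30 minutes

Zara free within 10:00–17:00: 10:00–12:00, 12:30–14:00, 15:30–16:00.
Freya free within 10:00–17:00: 11:00–13:30, 14:00–16:30.
Zara ∩ Aarav: 10:00–12:00, 12:30–14:00, 15:30–16:00.
Zara ∩ Aarav ∩ Hiro: 13:30–14:00, 15:30–16:00.
Zara ∩ Aarav ∩ Hiro ∩ Freya: 15:30–16:00.
Zara ∩ Aarav ∩ Hiro ∩ Freya ∩ Elena: 15:30–16:00.
Total common minutes: 30.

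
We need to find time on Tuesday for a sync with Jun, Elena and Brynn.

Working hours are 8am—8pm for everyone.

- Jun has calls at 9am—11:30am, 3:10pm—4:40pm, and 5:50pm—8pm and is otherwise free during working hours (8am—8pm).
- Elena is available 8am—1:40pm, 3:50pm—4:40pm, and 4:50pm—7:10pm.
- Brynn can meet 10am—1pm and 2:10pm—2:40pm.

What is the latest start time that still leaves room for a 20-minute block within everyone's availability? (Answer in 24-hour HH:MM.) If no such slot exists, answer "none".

Jun free within 08:00–20:00: 08:00–09:00, 11:30–15:10, 16:40–17:50.
Jun ∩ Elena: 08:00–09:00, 11:30–13:40, 16:50–17:50.
Jun ∩ Elena ∩ Brynn: 11:30–13:00.
Windows ≥ 20 min: 11:30–13:00.
Latest start in the last window 11:30–13:00 is 13:00 − 20 min = 12:40.

12:40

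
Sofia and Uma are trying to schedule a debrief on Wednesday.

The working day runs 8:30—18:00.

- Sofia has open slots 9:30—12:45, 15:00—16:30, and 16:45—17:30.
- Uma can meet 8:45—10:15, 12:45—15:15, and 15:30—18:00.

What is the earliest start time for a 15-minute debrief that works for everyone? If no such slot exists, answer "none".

Sofia ∩ Uma: 09:30–10:15, 15:00–15:15, 15:30–16:30, 16:45–17:30.
Windows ≥ 15 min: 09:30–10:15, 15:00–15:15, 15:30–16:30, 16:45–17:30.
Earliest such window starts at 09:30.

09:30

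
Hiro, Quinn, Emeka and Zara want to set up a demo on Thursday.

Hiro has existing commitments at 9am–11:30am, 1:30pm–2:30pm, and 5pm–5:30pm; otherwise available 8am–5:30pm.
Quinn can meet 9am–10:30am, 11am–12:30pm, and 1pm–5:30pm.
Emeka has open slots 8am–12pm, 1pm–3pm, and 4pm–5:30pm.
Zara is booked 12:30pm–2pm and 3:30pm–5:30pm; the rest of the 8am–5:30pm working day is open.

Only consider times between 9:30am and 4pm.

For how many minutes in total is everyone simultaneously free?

Hiro free within 08:00–17:30: 08:00–09:00, 11:30–13:30, 14:30–17:00.
Zara free within 08:00–17:30: 08:00–12:30, 14:00–15:30.
Hiro ∩ Quinn: 11:30–12:30, 13:00–13:30, 14:30–17:00.
Hiro ∩ Quinn ∩ Emeka: 11:30–12:00, 13:00–13:30, 14:30–15:00, 16:00–17:00.
Hiro ∩ Quinn ∩ Emeka ∩ Zara: 11:30–12:00, 14:30–15:00.
Restricted to 09:30–16:00: 11:30–12:00, 14:30–15:00.
Total common minutes: 30 + 30 = 60.

60 minutes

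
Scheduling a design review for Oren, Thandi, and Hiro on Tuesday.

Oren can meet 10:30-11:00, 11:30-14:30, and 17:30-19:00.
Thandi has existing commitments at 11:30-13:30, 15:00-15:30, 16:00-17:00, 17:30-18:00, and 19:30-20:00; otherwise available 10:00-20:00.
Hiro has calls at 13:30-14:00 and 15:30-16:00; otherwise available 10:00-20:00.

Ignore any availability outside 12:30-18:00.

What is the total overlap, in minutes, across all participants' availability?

Thandi free within 10:00–20:00: 10:00–11:30, 13:30–15:00, 15:30–16:00, 17:00–17:30, 18:00–19:30.
Hiro free within 10:00–20:00: 10:00–13:30, 14:00–15:30, 16:00–20:00.
Oren ∩ Thandi: 10:30–11:00, 13:30–14:30, 18:00–19:00.
Oren ∩ Thandi ∩ Hiro: 10:30–11:00, 14:00–14:30, 18:00–19:00.
Restricted to 12:30–18:00: 14:00–14:30.
Total common minutes: 30.

30 minutes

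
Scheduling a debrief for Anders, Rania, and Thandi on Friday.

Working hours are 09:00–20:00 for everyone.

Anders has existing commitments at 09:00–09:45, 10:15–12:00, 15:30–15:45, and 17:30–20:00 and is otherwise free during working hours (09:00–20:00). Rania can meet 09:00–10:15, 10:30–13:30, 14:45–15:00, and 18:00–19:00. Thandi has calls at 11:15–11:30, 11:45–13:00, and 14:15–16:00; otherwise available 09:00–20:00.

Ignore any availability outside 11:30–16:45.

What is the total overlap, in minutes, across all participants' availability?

Anders free within 09:00–20:00: 09:45–10:15, 12:00–15:30, 15:45–17:30.
Thandi free within 09:00–20:00: 09:00–11:15, 11:30–11:45, 13:00–14:15, 16:00–20:00.
Anders ∩ Rania: 09:45–10:15, 12:00–13:30, 14:45–15:00.
Anders ∩ Rania ∩ Thandi: 09:45–10:15, 13:00–13:30.
Restricted to 11:30–16:45: 13:00–13:30.
Total common minutes: 30.

30 minutes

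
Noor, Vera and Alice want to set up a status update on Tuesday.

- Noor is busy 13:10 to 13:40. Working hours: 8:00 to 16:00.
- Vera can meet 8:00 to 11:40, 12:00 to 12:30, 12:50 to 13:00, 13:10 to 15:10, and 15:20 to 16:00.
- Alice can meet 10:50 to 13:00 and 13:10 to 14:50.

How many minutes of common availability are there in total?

Noor free within 08:00–16:00: 08:00–13:10, 13:40–16:00.
Noor ∩ Vera: 08:00–11:40, 12:00–12:30, 12:50–13:00, 13:40–15:10, 15:20–16:00.
Noor ∩ Vera ∩ Alice: 10:50–11:40, 12:00–12:30, 12:50–13:00, 13:40–14:50.
Total common minutes: 50 + 30 + 10 + 70 = 160.

160 minutes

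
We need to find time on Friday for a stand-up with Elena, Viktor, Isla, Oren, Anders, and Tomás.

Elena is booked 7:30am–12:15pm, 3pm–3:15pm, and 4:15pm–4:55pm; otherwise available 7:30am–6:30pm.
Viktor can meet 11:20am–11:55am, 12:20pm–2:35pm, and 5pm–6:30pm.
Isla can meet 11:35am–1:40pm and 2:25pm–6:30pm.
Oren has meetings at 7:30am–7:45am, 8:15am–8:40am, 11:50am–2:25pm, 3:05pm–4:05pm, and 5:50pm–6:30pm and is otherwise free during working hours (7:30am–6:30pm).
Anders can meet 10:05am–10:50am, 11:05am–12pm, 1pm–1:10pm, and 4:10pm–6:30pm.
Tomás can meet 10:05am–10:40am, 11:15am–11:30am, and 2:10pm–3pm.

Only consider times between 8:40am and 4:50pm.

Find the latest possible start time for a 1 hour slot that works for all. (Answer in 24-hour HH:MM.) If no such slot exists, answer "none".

none

Elena free within 07:30–18:30: 12:15–15:00, 15:15–16:15, 16:55–18:30.
Oren free within 07:30–18:30: 07:45–08:15, 08:40–11:50, 14:25–15:05, 16:05–17:50.
Elena ∩ Viktor: 12:20–14:35, 17:00–18:30.
Elena ∩ Viktor ∩ Isla: 12:20–13:40, 14:25–14:35, 17:00–18:30.
Elena ∩ Viktor ∩ Isla ∩ Oren: 14:25–14:35, 17:00–17:50.
Elena ∩ Viktor ∩ Isla ∩ Oren ∩ Anders: 17:00–17:50.
Elena ∩ Viktor ∩ Isla ∩ Oren ∩ Anders ∩ Tomás: (none).
Restricted to 08:40–16:50: (none).
Windows ≥ 60 min: (none).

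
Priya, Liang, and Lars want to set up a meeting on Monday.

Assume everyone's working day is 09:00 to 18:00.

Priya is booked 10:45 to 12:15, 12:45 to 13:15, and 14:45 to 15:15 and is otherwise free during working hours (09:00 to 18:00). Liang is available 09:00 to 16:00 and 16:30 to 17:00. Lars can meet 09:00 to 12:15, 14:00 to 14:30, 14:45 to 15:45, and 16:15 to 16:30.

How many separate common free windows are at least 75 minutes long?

Priya free within 09:00–18:00: 09:00–10:45, 12:15–12:45, 13:15–14:45, 15:15–18:00.
Priya ∩ Liang: 09:00–10:45, 12:15–12:45, 13:15–14:45, 15:15–16:00, 16:30–17:00.
Priya ∩ Liang ∩ Lars: 09:00–10:45, 14:00–14:30, 15:15–15:45.
Windows ≥ 75 min: 09:00–10:45.
That's 1 window.

1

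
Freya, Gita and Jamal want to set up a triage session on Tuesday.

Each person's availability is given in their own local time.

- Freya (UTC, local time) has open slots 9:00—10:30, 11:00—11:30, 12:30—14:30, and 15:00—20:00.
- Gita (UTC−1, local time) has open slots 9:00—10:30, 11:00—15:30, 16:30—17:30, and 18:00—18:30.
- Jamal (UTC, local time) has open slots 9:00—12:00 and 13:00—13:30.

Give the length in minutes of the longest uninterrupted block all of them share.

30 minutes

Freya → UTC: 09:00–10:30, 11:00–11:30, 12:30–14:30, 15:00–20:00.
Gita → UTC: 10:00–11:30, 12:00–16:30, 17:30–18:30, 19:00–19:30.
Jamal → UTC: 09:00–12:00, 13:00–13:30.
Freya ∩ Gita: 10:00–10:30, 11:00–11:30, 12:30–14:30, 15:00–16:30, 17:30–18:30, 19:00–19:30.
Freya ∩ Gita ∩ Jamal: 10:00–10:30, 11:00–11:30, 13:00–13:30.
Common window lengths: 30, 30, 30 min; longest is 30.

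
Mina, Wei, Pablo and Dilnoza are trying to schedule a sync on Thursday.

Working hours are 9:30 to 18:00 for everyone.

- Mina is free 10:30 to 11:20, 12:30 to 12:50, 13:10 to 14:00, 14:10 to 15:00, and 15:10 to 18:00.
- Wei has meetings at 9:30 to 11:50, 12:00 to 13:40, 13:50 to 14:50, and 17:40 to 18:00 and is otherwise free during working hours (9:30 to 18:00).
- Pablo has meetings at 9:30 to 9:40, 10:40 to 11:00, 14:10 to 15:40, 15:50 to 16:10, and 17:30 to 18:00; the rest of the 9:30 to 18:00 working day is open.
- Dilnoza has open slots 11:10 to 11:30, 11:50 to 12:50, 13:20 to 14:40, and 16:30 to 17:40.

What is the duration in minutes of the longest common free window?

60 minutes

Wei free within 09:30–18:00: 11:50–12:00, 13:40–13:50, 14:50–17:40.
Pablo free within 09:30–18:00: 09:40–10:40, 11:00–14:10, 15:40–15:50, 16:10–17:30.
Mina ∩ Wei: 13:40–13:50, 14:50–15:00, 15:10–17:40.
Mina ∩ Wei ∩ Pablo: 13:40–13:50, 15:40–15:50, 16:10–17:30.
Mina ∩ Wei ∩ Pablo ∩ Dilnoza: 13:40–13:50, 16:30–17:30.
Common window lengths: 10, 60 min; longest is 60.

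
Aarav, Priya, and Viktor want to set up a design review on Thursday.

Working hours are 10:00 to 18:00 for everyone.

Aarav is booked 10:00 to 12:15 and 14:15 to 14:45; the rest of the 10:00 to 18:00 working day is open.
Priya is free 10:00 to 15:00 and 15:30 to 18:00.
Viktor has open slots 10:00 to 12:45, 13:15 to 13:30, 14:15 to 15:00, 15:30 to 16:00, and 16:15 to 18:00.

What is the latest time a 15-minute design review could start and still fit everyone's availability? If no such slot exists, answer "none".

17:45

Aarav free within 10:00–18:00: 12:15–14:15, 14:45–18:00.
Aarav ∩ Priya: 12:15–14:15, 14:45–15:00, 15:30–18:00.
Aarav ∩ Priya ∩ Viktor: 12:15–12:45, 13:15–13:30, 14:45–15:00, 15:30–16:00, 16:15–18:00.
Windows ≥ 15 min: 12:15–12:45, 13:15–13:30, 14:45–15:00, 15:30–16:00, 16:15–18:00.
Latest start in the last window 16:15–18:00 is 18:00 − 15 min = 17:45.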